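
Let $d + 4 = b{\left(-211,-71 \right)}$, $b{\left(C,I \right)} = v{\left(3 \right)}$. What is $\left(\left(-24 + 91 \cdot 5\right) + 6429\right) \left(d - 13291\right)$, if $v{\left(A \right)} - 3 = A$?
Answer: $-91162540$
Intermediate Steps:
$v{\left(A \right)} = 3 + A$
$b{\left(C,I \right)} = 6$ ($b{\left(C,I \right)} = 3 + 3 = 6$)
$d = 2$ ($d = -4 + 6 = 2$)
$\left(\left(-24 + 91 \cdot 5\right) + 6429\right) \left(d - 13291\right) = \left(\left(-24 + 91 \cdot 5\right) + 6429\right) \left(2 - 13291\right) = \left(\left(-24 + 455\right) + 6429\right) \left(-13289\right) = \left(431 + 6429\right) \left(-13289\right) = 6860 \left(-13289\right) = -91162540$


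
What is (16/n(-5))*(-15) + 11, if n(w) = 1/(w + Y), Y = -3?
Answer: 1931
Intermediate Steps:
n(w) = 1/(-3 + w) (n(w) = 1/(w - 3) = 1/(-3 + w))
(16/n(-5))*(-15) + 11 = (16/(1/(-3 - 5)))*(-15) + 11 = (16/(1/(-8)))*(-15) + 11 = (16/(-1/8))*(-15) + 11 = (16*(-8))*(-15) + 11 = -128*(-15) + 11 = 1920 + 11 = 1931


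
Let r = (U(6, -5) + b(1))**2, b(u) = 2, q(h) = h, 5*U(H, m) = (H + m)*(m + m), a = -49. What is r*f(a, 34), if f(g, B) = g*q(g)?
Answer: 0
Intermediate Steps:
U(H, m) = 2*m*(H + m)/5 (U(H, m) = ((H + m)*(m + m))/5 = ((H + m)*(2*m))/5 = (2*m*(H + m))/5 = 2*m*(H + m)/5)
f(g, B) = g**2 (f(g, B) = g*g = g**2)
r = 0 (r = ((2/5)*(-5)*(6 - 5) + 2)**2 = ((2/5)*(-5)*1 + 2)**2 = (-2 + 2)**2 = 0**2 = 0)
r*f(a, 34) = 0*(-49)**2 = 0*2401 = 0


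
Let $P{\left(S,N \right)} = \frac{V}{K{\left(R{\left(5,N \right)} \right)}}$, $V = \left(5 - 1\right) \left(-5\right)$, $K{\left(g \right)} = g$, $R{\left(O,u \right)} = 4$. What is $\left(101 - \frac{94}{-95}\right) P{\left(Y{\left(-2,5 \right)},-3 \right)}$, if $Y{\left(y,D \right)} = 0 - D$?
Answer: $- \frac{9689}{19} \approx -509.95$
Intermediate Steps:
$Y{\left(y,D \right)} = - D$
$V = -20$ ($V = 4 \left(-5\right) = -20$)
$P{\left(S,N \right)} = -5$ ($P{\left(S,N \right)} = - \frac{20}{4} = \left(-20\right) \frac{1}{4} = -5$)
$\left(101 - \frac{94}{-95}\right) P{\left(Y{\left(-2,5 \right)},-3 \right)} = \left(101 - \frac{94}{-95}\right) \left(-5\right) = \left(101 - 94 \left(- \frac{1}{95}\right)\right) \left(-5\right) = \left(101 - - \frac{94}{95}\right) \left(-5\right) = \left(101 + \frac{94}{95}\right) \left(-5\right) = \frac{9689}{95} \left(-5\right) = - \frac{9689}{19}$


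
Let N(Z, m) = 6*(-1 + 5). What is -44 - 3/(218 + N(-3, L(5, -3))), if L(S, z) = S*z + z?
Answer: -10651/242 ≈ -44.012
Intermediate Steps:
L(S, z) = z + S*z
N(Z, m) = 24 (N(Z, m) = 6*4 = 24)
-44 - 3/(218 + N(-3, L(5, -3))) = -44 - 3/(218 + 24) = -44 - 3/242 = -10651/242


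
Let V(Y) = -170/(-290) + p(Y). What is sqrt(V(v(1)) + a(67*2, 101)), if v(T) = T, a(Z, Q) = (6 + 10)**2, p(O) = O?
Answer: 3*sqrt(24070)/29 ≈ 16.049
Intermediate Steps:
a(Z, Q) = 256 (a(Z, Q) = 16**2 = 256)
V(Y) = 17/29 + Y (V(Y) = -170/(-290) + Y = -170*(-1/290) + Y = 17/29 + Y)
sqrt(V(v(1)) + a(67*2, 101)) = sqrt((17/29 + 1) + 256) = sqrt(46/29 + 256) = sqrt(7470/29) = 3*sqrt(24070)/29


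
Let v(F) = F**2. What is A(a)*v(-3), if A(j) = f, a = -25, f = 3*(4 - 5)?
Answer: -27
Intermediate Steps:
f = -3 (f = 3*(-1) = -3)
A(j) = -3
A(a)*v(-3) = -3*(-3)**2 = -3*9 = -27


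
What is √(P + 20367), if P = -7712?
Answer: √12655 ≈ 112.49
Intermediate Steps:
√(P + 20367) = √(-7712 + 20367) = √12655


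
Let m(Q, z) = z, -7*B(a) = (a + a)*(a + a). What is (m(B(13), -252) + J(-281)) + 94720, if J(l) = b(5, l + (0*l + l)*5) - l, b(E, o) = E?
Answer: 94754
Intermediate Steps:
B(a) = -4*a²/7 (B(a) = -(a + a)*(a + a)/7 = -2*a*2*a/7 = -4*a²/7)
J(l) = 5 - l
(m(B(13), -252) + J(-281)) + 94720 = (-252 + (5 - 1*(-281))) + 94720 = (-252 + (5 + 281)) + 94720 = (-252 + 286) + 94720 = 34 + 94720 = 94754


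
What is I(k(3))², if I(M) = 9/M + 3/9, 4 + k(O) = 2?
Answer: 625/36 ≈ 17.361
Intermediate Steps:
k(O) = -2 (k(O) = -4 + 2 = -2)
I(M) = ⅓ + 9/M (I(M) = 9/M + 3*(⅑) = 9/M + ⅓ = ⅓ + 9/M)
I(k(3))² = ((⅓)*(27 - 2)/(-2))² = ((⅓)*(-½)*25)² = (-25/6)² = 625/36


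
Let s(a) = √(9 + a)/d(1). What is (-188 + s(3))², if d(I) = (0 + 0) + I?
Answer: 35356 - 752*√3 ≈ 34054.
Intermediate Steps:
d(I) = I (d(I) = 0 + I = I)
s(a) = √(9 + a) (s(a) = √(9 + a)/1 = √(9 + a)*1 = √(9 + a))
(-188 + s(3))² = (-188 + √(9 + 3))² = (-188 + √12)² = (-188 + 2*√3)²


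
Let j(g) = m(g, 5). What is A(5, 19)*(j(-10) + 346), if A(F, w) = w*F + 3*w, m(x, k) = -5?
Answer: 51832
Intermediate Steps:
A(F, w) = 3*w + F*w (A(F, w) = F*w + 3*w = 3*w + F*w)
j(g) = -5
A(5, 19)*(j(-10) + 346) = (19*(3 + 5))*(-5 + 346) = (19*8)*341 = 152*341 = 51832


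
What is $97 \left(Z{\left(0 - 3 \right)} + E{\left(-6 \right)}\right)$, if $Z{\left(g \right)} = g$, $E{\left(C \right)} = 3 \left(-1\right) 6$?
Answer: $-2037$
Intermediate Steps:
$E{\left(C \right)} = -18$ ($E{\left(C \right)} = \left(-3\right) 6 = -18$)
$97 \left(Z{\left(0 - 3 \right)} + E{\left(-6 \right)}\right) = 97 \left(\left(0 - 3\right) - 18\right) = 97 \left(-3 - 18\right) = 97 \left(-21\right) = -2037$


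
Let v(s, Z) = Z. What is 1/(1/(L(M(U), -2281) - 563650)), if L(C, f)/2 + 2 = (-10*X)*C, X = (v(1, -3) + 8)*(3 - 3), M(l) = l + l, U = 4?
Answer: -563654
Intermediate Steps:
M(l) = 2*l
X = 0 (X = (-3 + 8)*(3 - 3) = 5*0 = 0)
L(C, f) = -4 (L(C, f) = -4 + 2*((-10*0)*C) = -4 + 2*(0*C) = -4 + 2*0 = -4 + 0 = -4)
1/(1/(L(M(U), -2281) - 563650)) = 1/(1/(-4 - 563650)) = 1/(1/(-563654)) = 1/(-1/563654) = -563654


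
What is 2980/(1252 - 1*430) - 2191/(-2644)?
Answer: 4840061/1086684 ≈ 4.4540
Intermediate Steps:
2980/(1252 - 1*430) - 2191/(-2644) = 2980/(1252 - 430) - 2191*(-1/2644) = 2980/822 + 2191/2644 = 2980*(1/822) + 2191/2644 = 1490/411 + 2191/2644 = 4840061/1086684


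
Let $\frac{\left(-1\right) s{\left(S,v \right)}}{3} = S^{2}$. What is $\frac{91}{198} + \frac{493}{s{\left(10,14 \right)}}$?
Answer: $- \frac{11719}{9900} \approx -1.1837$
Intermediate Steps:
$s{\left(S,v \right)} = - 3 S^{2}$
$\frac{91}{198} + \frac{493}{s{\left(10,14 \right)}} = \frac{91}{198} + \frac{493}{\left(-3\right) 10^{2}} = 91 \cdot \frac{1}{198} + \frac{493}{\left(-3\right) 100} = \frac{91}{198} + \frac{493}{-300} = \frac{91}{198} + 493 \left(- \frac{1}{300}\right) = \frac{91}{198} - \frac{493}{300} = - \frac{11719}{9900}$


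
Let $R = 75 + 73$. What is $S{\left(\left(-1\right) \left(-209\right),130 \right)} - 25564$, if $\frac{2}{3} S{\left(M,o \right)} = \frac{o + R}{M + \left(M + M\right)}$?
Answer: $- \frac{5342737}{209} \approx -25563.0$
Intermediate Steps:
$R = 148$
$S{\left(M,o \right)} = \frac{148 + o}{2 M}$ ($S{\left(M,o \right)} = \frac{3 \frac{o + 148}{M + \left(M + M\right)}}{2} = \frac{3 \frac{148 + o}{M + 2 M}}{2} = \frac{3 \frac{148 + o}{3 M}}{2} = \frac{148 + o}{2 M}$)
$S{\left(\left(-1\right) \left(-209\right),130 \right)} - 25564 = \frac{148 + 130}{2 \left(\left(-1\right) \left(-209\right)\right)} - 25564 = \frac{1}{2} \cdot \frac{1}{209} \cdot 278 - 25564 = \frac{139}{209} - 25564 = - \frac{5342737}{209}$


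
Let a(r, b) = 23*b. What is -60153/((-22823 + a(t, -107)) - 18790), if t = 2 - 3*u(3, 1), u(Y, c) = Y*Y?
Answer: 60153/44074 ≈ 1.3648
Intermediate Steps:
u(Y, c) = Y²
t = -25 (t = 2 - 3*3² = 2 - 3*9 = 2 - 27 = -25)
-60153/((-22823 + a(t, -107)) - 18790) = -60153/((-22823 + 23*(-107)) - 18790) = -60153/((-22823 - 2461) - 18790) = -60153/(-25284 - 18790) = -60153/(-44074) = -60153*(-1/44074) = 60153/44074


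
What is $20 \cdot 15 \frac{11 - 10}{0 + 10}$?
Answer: $30$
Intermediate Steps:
$20 \cdot 15 \frac{11 - 10}{0 + 10} = 300 \cdot 1 \cdot \frac{1}{10} = 300 \cdot \frac{1}{10} = 30$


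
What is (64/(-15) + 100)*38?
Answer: 54568/15 ≈ 3637.9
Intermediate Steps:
(64/(-15) + 100)*38 = (64*(-1/15) + 100)*38 = (-64/15 + 100)*38 = (1436/15)*38 = 54568/15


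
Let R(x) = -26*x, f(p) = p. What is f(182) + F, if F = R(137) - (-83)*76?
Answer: 2928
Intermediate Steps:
F = 2746 (F = -26*137 - (-83)*76 = -3562 - 1*(-6308) = -3562 + 6308 = 2746)
f(182) + F = 182 + 2746 = 2928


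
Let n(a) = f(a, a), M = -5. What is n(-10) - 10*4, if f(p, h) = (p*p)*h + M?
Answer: -1045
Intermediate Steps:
f(p, h) = -5 + h*p² (f(p, h) = (p*p)*h - 5 = p²*h - 5 = h*p² - 5 = -5 + h*p²)
n(a) = -5 + a³ (n(a) = -5 + a*a² = -5 + a³)
n(-10) - 10*4 = (-5 + (-10)³) - 10*4 = (-5 - 1000) - 40 = -1005 - 40 = -1045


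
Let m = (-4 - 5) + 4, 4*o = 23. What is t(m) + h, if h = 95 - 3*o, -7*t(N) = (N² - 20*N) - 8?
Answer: 1709/28 ≈ 61.036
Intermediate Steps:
o = 23/4 (o = (¼)*23 = 23/4 ≈ 5.7500)
m = -5 (m = -9 + 4 = -5)
t(N) = 8/7 - N²/7 + 20*N/7 (t(N) = -((N² - 20*N) - 8)/7 = -(-8 + N² - 20*N)/7 = 8/7 - N²/7 + 20*N/7)
h = 311/4 (h = 95 - 3*23/4 = 95 - 69/4 = 311/4 ≈ 77.750)
t(m) + h = (8/7 - ⅐*(-5)² + (20/7)*(-5)) + 311/4 = (8/7 - ⅐*25 - 100/7) + 311/4 = (8/7 - 25/7 - 100/7) + 311/4 = -117/7 + 311/4 = 1709/28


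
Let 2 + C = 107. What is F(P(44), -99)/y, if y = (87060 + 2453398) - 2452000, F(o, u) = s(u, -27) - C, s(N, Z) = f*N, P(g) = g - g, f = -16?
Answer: 493/29486 ≈ 0.016720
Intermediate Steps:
C = 105 (C = -2 + 107 = 105)
P(g) = 0
s(N, Z) = -16*N
F(o, u) = -105 - 16*u (F(o, u) = -16*u - 1*105 = -16*u - 105 = -105 - 16*u)
y = 88458 (y = 2540458 - 2452000 = 88458)
F(P(44), -99)/y = (-105 - 16*(-99))/88458 = (-105 + 1584)*(1/88458) = 1479*(1/88458) = 493/29486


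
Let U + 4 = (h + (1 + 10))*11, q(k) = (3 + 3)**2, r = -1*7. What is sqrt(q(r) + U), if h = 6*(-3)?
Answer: 3*I*sqrt(5) ≈ 6.7082*I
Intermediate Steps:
h = -18
r = -7
q(k) = 36 (q(k) = 6**2 = 36)
U = -81 (U = -4 + (-18 + (1 + 10))*11 = -4 + (-18 + 11)*11 = -4 - 7*11 = -4 - 77 = -81)
sqrt(q(r) + U) = sqrt(36 - 81) = sqrt(-45) = 3*I*sqrt(5)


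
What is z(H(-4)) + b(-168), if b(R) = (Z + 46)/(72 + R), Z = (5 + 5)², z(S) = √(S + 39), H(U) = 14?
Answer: -73/48 + √53 ≈ 5.7593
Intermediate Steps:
z(S) = √(39 + S)
Z = 100 (Z = 10² = 100)
b(R) = 146/(72 + R) (b(R) = (100 + 46)/(72 + R) = 146/(72 + R))
z(H(-4)) + b(-168) = √(39 + 14) + 146/(72 - 168) = √53 + 146/(-96) = √53 + 146*(-1/96) = √53 - 73/48 = -73/48 + √53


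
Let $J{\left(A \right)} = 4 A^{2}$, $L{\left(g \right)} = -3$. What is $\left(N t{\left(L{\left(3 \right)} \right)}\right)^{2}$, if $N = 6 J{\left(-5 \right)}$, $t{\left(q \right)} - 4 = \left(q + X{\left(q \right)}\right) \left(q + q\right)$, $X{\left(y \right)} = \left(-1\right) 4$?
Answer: $761760000$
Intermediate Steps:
$X{\left(y \right)} = -4$
$t{\left(q \right)} = 4 + 2 q \left(-4 + q\right)$ ($t{\left(q \right)} = 4 + \left(q - 4\right) \left(q + q\right) = 4 + \left(-4 + q\right) 2 q = 4 + 2 q \left(-4 + q\right)$)
$N = 600$ ($N = 6 \cdot 4 \left(-5\right)^{2} = 6 \cdot 4 \cdot 25 = 6 \cdot 100 = 600$)
$\left(N t{\left(L{\left(3 \right)} \right)}\right)^{2} = \left(600 \left(4 - -24 + 2 \left(-3\right)^{2}\right)\right)^{2} = \left(600 \left(4 + 24 + 2 \cdot 9\right)\right)^{2} = \left(600 \left(4 + 24 + 18\right)\right)^{2} = \left(600 \cdot 46\right)^{2} = 27600^{2} = 761760000$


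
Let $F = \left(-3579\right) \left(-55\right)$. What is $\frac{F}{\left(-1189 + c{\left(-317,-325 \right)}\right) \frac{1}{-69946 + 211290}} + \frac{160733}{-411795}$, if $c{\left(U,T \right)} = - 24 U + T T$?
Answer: $\frac{954774707729779}{3844929915} \approx 2.4832 \cdot 10^{5}$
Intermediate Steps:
$F = 196845$
$c{\left(U,T \right)} = T^{2} - 24 U$ ($c{\left(U,T \right)} = - 24 U + T^{2} = T^{2} - 24 U$)
$\frac{F}{\left(-1189 + c{\left(-317,-325 \right)}\right) \frac{1}{-69946 + 211290}} + \frac{160733}{-411795} = \frac{196845}{\left(-1189 - \left(-7608 - \left(-325\right)^{2}\right)\right) \frac{1}{-69946 + 211290}} + \frac{160733}{-411795} = \frac{196845}{\left(-1189 + \left(105625 + 7608\right)\right) \frac{1}{141344}} + 160733 \left(- \frac{1}{411795}\right) = \frac{196845}{\left(-1189 + 113233\right) \frac{1}{141344}} - \frac{160733}{411795} = \frac{196845}{112044 \cdot \frac{1}{141344}} - \frac{160733}{411795} = \frac{196845}{\frac{28011}{35336}} - \frac{160733}{411795} = 196845 \cdot \frac{35336}{28011} - \frac{160733}{411795} = \frac{2318571640}{9337} - \frac{160733}{411795} = \frac{954774707729779}{3844929915}$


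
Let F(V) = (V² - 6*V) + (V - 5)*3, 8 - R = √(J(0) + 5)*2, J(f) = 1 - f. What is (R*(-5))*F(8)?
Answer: -1000 + 250*√6 ≈ -387.63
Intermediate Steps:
R = 8 - 2*√6 (R = 8 - √((1 - 1*0) + 5)*2 = 8 - √((1 + 0) + 5)*2 = 8 - √(1 + 5)*2 = 8 - √6*2 = 8 - 2*√6 ≈ 3.1010)
F(V) = -15 + V² - 3*V (F(V) = (V² - 6*V) + (-5 + V)*3 = (V² - 6*V) + (-15 + 3*V) = -15 + V² - 3*V)
(R*(-5))*F(8) = ((8 - 2*√6)*(-5))*(-15 + 8² - 3*8) = (-40 + 10*√6)*(-15 + 64 - 24) = (-40 + 10*√6)*25 = -1000 + 250*√6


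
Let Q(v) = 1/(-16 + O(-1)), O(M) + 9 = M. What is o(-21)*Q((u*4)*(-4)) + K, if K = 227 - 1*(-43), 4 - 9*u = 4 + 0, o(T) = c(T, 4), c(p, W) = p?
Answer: 7041/26 ≈ 270.81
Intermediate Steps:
O(M) = -9 + M
o(T) = T
u = 0 (u = 4/9 - (4 + 0)/9 = 4/9 - ⅑*4 = 4/9 - 4/9 = 0)
K = 270 (K = 227 + 43 = 270)
Q(v) = -1/26 (Q(v) = 1/(-16 + (-9 - 1)) = 1/(-16 - 10) = 1/(-26) = -1/26)
o(-21)*Q((u*4)*(-4)) + K = -21*(-1/26) + 270 = 21/26 + 270 = 7041/26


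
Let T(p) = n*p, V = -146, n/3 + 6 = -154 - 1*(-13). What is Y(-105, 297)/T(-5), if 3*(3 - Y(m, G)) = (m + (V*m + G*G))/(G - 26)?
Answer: -6733/119511 ≈ -0.056338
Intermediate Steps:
n = -441 (n = -18 + 3*(-154 - 1*(-13)) = -18 + 3*(-154 + 13) = -18 + 3*(-141) = -18 - 423 = -441)
T(p) = -441*p
Y(m, G) = 3 - (G² - 145*m)/(3*(-26 + G)) (Y(m, G) = 3 - (m + (-146*m + G*G))/(3*(G - 26)) = 3 - (m + (-146*m + G²))/(3*(-26 + G)) = 3 - (m + (G² - 146*m))/(3*(-26 + G)) = 3 - (G² - 145*m)/(3*(-26 + G)))
Y(-105, 297)/T(-5) = ((-234 - 1*297² + 9*297 + 145*(-105))/(3*(-26 + 297)))/((-441*(-5))) = ((⅓)*(-234 - 1*88209 + 2673 - 15225)/271)/2205 = ((⅓)*(1/271)*(-234 - 88209 + 2673 - 15225))*(1/2205) = ((⅓)*(1/271)*(-100995))*(1/2205) = -33665/271*1/2205 = -6733/119511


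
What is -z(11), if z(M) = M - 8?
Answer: -3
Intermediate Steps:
z(M) = -8 + M
-z(11) = -(-8 + 11) = -1*3 = -3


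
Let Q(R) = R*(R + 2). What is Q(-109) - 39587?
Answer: -27924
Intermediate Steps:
Q(R) = R*(2 + R)
Q(-109) - 39587 = -109*(2 - 109) - 39587 = -109*(-107) - 39587 = 11663 - 39587 = -27924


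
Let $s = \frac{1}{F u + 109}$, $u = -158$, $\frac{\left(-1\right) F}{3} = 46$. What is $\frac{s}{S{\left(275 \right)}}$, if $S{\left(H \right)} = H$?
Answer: $\frac{1}{6026075} \approx 1.6595 \cdot 10^{-7}$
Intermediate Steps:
$F = -138$ ($F = \left(-3\right) 46 = -138$)
$s = \frac{1}{21913}$ ($s = \frac{1}{\left(-138\right) \left(-158\right) + 109} = \frac{1}{21804 + 109} = \frac{1}{21913} \approx 4.5635 \cdot 10^{-5}$)
$\frac{s}{S{\left(275 \right)}} = \frac{1}{21913 \cdot 275} = \frac{1}{21913} \cdot \frac{1}{275} = \frac{1}{6026075}$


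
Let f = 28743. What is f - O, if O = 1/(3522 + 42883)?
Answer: 1333818914/46405 ≈ 28743.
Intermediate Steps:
O = 1/46405 ≈ 2.1549e-5
f - O = 28743 - 1*1/46405 = 28743 - 1/46405 = 1333818914/46405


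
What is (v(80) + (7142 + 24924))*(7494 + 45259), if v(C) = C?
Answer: 1695797938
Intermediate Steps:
(v(80) + (7142 + 24924))*(7494 + 45259) = (80 + (7142 + 24924))*(7494 + 45259) = (80 + 32066)*52753 = 32146*52753 = 1695797938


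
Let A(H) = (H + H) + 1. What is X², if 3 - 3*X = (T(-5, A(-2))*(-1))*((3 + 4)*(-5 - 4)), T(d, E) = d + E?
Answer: 28561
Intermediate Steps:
A(H) = 1 + 2*H (A(H) = 2*H + 1 = 1 + 2*H)
T(d, E) = E + d
X = 169 (X = 1 - ((1 + 2*(-2)) - 5)*(-1)*(3 + 4)*(-5 - 4)/3 = 1 - ((1 - 4) - 5)*(-1)*7*(-9)/3 = 1 - (-3 - 5)*(-1)*(-63)/3 = 1 - (-8*(-1))*(-63)/3 = 1 - 8*(-63)/3 = 1 - ⅓*(-504) = 1 + 168 = 169)
X² = 169² = 28561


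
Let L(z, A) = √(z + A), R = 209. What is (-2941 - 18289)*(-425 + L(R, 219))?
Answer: 9022750 - 42460*√107 ≈ 8.5835e+6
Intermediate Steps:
L(z, A) = √(A + z)
(-2941 - 18289)*(-425 + L(R, 219)) = (-2941 - 18289)*(-425 + √(219 + 209)) = -21230*(-425 + √428) = -21230*(-425 + 2*√107) = 9022750 - 42460*√107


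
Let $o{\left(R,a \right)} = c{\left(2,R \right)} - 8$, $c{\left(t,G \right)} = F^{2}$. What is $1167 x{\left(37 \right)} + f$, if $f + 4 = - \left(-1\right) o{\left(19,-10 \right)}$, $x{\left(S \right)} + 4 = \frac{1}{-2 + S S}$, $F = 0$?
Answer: $- \frac{6396393}{1367} \approx -4679.1$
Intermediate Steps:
$c{\left(t,G \right)} = 0$ ($c{\left(t,G \right)} = 0^{2} = 0$)
$o{\left(R,a \right)} = -8$ ($o{\left(R,a \right)} = 0 - 8 = -8$)
$x{\left(S \right)} = -4 + \frac{1}{-2 + S^{2}}$ ($x{\left(S \right)} = -4 + \frac{1}{-2 + S S} = -4 + \frac{1}{-2 + S^{2}}$)
$f = -12$ ($f = -4 - \left(-1\right) \left(-8\right) = -4 - 8 = -12$)
$1167 x{\left(37 \right)} + f = 1167 \frac{9 - 4 \cdot 37^{2}}{-2 + 37^{2}} - 12 = 1167 \frac{9 - 5476}{-2 + 1369} - 12 = 1167 \frac{9 - 5476}{1367} - 12 = 1167 \cdot \frac{1}{1367} \left(-5467\right) - 12 = 1167 \left(- \frac{5467}{1367}\right) - 12 = - \frac{6379989}{1367} - 12 = - \frac{6396393}{1367}$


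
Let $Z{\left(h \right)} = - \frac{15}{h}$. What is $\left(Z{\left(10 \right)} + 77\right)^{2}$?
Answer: $\frac{22801}{4} \approx 5700.3$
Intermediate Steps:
$\left(Z{\left(10 \right)} + 77\right)^{2} = \left(- \frac{15}{10} + 77\right)^{2} = \left(\left(-15\right) \frac{1}{10} + 77\right)^{2} = \left(- \frac{3}{2} + 77\right)^{2} = \left(\frac{151}{2}\right)^{2} = \frac{22801}{4}$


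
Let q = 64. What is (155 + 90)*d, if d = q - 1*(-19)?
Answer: 20335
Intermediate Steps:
d = 83 (d = 64 - 1*(-19) = 64 + 19 = 83)
(155 + 90)*d = (155 + 90)*83 = 245*83 = 20335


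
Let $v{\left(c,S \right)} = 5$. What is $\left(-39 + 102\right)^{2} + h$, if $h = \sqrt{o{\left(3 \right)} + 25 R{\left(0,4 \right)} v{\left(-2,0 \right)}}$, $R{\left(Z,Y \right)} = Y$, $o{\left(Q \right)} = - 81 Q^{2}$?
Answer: $3969 + i \sqrt{229} \approx 3969.0 + 15.133 i$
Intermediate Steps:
$h = i \sqrt{229}$ ($h = \sqrt{- 81 \cdot 3^{2} + 25 \cdot 4 \cdot 5} = \sqrt{\left(-81\right) 9 + 100 \cdot 5} = \sqrt{-729 + 500} = \sqrt{-229} = i \sqrt{229} \approx 15.133 i$)
$\left(-39 + 102\right)^{2} + h = \left(-39 + 102\right)^{2} + i \sqrt{229} = 63^{2} + i \sqrt{229} = 3969 + i \sqrt{229}$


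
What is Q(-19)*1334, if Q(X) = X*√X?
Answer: -25346*I*√19 ≈ -1.1048e+5*I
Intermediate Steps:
Q(X) = X^(3/2)
Q(-19)*1334 = (-19)^(3/2)*1334 = -19*I*√19*1334 = -25346*I*√19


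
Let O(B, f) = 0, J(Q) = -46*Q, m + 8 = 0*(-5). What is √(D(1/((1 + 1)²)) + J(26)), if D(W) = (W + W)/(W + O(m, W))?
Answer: I*√1194 ≈ 34.554*I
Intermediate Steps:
m = -8 (m = -8 + 0*(-5) = -8 + 0 = -8)
D(W) = 2 (D(W) = (W + W)/(W + 0) = (2*W)/W = 2)
√(D(1/((1 + 1)²)) + J(26)) = √(2 - 46*26) = √(2 - 1196) = √(-1194) = I*√1194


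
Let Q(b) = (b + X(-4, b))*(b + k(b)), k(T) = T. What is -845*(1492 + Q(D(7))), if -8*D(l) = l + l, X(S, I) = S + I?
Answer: -5131685/4 ≈ -1.2829e+6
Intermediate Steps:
X(S, I) = I + S
D(l) = -l/4 (D(l) = -(l + l)/8 = -l/4)
Q(b) = 2*b*(-4 + 2*b) (Q(b) = (b + (b - 4))*(b + b) = (b + (-4 + b))*(2*b) = (-4 + 2*b)*(2*b) = 2*b*(-4 + 2*b))
-845*(1492 + Q(D(7))) = -845*(1492 + 4*(-1/4*7)*(-2 - 1/4*7)) = -845*(1492 + 4*(-7/4)*(-2 - 7/4)) = -845*(1492 + 4*(-7/4)*(-15/4)) = -845*(1492 + 105/4) = -845*6073/4 = -5131685/4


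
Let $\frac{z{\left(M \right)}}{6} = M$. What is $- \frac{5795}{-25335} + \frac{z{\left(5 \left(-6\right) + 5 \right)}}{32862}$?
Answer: $\frac{6221168}{27751959} \approx 0.22417$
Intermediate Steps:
$z{\left(M \right)} = 6 M$
$- \frac{5795}{-25335} + \frac{z{\left(5 \left(-6\right) + 5 \right)}}{32862} = - \frac{5795}{-25335} + \frac{6 \left(5 \left(-6\right) + 5\right)}{32862} = \left(-5795\right) \left(- \frac{1}{25335}\right) + 6 \left(-30 + 5\right) \frac{1}{32862} = \frac{1159}{5067} + 6 \left(-25\right) \frac{1}{32862} = \frac{1159}{5067} - \frac{25}{5477} = \frac{6221168}{27751959}$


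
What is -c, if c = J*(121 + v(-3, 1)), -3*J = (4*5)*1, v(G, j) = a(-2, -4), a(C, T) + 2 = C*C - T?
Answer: 2540/3 ≈ 846.67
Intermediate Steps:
a(C, T) = -2 + C² - T (a(C, T) = -2 + (C*C - T) = -2 + (C² - T) = -2 + C² - T)
v(G, j) = 6 (v(G, j) = -2 + (-2)² - 1*(-4) = -2 + 4 + 4 = 6)
J = -20/3 (J = -4*5/3 = -20/3 ≈ -6.6667)
c = -2540/3 (c = -20*(121 + 6)/3 = -20/3*127 = -2540/3 ≈ -846.67)
-c = -1*(-2540/3) = 2540/3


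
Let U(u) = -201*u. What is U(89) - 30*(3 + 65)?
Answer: -19929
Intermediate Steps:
U(89) - 30*(3 + 65) = -201*89 - 30*(3 + 65) = -17889 - 30*68 = -17889 - 1*2040 = -17889 - 2040 = -19929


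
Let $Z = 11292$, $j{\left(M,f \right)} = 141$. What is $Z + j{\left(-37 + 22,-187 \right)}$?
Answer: $11433$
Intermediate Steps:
$Z + j{\left(-37 + 22,-187 \right)} = 11292 + 141 = 11433$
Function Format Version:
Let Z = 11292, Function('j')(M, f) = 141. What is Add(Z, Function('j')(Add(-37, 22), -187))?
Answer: 11433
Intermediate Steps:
Add(Z, Function('j')(Add(-37, 22), -187)) = Add(11292, 141) = 11433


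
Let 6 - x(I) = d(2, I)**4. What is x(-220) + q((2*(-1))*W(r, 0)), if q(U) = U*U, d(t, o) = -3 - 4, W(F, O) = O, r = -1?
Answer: -2395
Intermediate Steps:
d(t, o) = -7
q(U) = U**2
x(I) = -2395 (x(I) = 6 - 1*(-7)**4 = 6 - 1*2401 = 6 - 2401 = -2395)
x(-220) + q((2*(-1))*W(r, 0)) = -2395 + ((2*(-1))*0)**2 = -2395 + (-2*0)**2 = -2395 + 0**2 = -2395 + 0 = -2395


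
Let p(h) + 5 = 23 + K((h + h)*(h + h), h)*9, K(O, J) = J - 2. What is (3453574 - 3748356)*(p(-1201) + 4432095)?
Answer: -1303315529652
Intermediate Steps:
K(O, J) = -2 + J
p(h) = 9*h (p(h) = -5 + (23 + (-2 + h)*9) = -5 + (23 + (-18 + 9*h)) = -5 + (5 + 9*h) = 9*h)
(3453574 - 3748356)*(p(-1201) + 4432095) = (3453574 - 3748356)*(9*(-1201) + 4432095) = -294782*(-10809 + 4432095) = -294782*4421286 = -1303315529652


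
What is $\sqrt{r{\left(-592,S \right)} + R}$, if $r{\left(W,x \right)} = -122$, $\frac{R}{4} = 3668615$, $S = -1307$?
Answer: $3 \sqrt{1630482} \approx 3830.7$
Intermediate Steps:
$R = 14674460$ ($R = 4 \cdot 3668615 = 14674460$)
$\sqrt{r{\left(-592,S \right)} + R} = \sqrt{-122 + 14674460} = \sqrt{14674338} = 3 \sqrt{1630482}$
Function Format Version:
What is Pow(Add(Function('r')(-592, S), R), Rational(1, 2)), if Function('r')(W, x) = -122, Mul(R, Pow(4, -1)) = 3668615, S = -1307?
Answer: Mul(3, Pow(1630482, Rational(1, 2))) ≈ 3830.7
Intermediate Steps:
R = 14674460 (R = Mul(4, 3668615) = 14674460)
Pow(Add(Function('r')(-592, S), R), Rational(1, 2)) = Pow(Add(-122, 14674460), Rational(1, 2)) = Pow(14674338, Rational(1, 2)) = Mul(3, Pow(1630482, Rational(1, 2)))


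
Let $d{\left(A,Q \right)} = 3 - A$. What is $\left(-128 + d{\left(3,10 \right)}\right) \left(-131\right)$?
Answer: $16768$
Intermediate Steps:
$\left(-128 + d{\left(3,10 \right)}\right) \left(-131\right) = \left(-128 + \left(3 - 3\right)\right) \left(-131\right) = \left(-128 + 0\right) \left(-131\right) = \left(-128\right) \left(-131\right) = 16768$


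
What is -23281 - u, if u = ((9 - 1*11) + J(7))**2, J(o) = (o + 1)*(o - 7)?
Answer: -23285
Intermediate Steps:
J(o) = (1 + o)*(-7 + o)
u = 4 (u = ((9 - 1*11) + (-7 + 7**2 - 6*7))**2 = ((9 - 11) + (-7 + 49 - 42))**2 = (-2 + 0)**2 = (-2)**2 = 4)
-23281 - u = -23281 - 1*4 = -23281 - 4 = -23285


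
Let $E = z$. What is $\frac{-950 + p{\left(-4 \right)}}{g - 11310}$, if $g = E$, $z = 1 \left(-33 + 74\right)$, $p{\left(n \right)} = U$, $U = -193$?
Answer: $\frac{1143}{11269} \approx 0.10143$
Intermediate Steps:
$p{\left(n \right)} = -193$
$z = 41$ ($z = 1 \cdot 41 = 41$)
$E = 41$
$g = 41$
$\frac{-950 + p{\left(-4 \right)}}{g - 11310} = \frac{-950 - 193}{41 - 11310} = - \frac{1143}{-11269} = \left(-1143\right) \left(- \frac{1}{11269}\right) = \frac{1143}{11269}$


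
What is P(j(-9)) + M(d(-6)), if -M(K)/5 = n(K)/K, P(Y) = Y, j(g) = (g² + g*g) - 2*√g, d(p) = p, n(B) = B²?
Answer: 192 - 6*I ≈ 192.0 - 6.0*I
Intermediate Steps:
j(g) = -2*√g + 2*g² (j(g) = (g² + g²) - 2*√g = 2*g² - 2*√g = -2*√g + 2*g²)
M(K) = -5*K (M(K) = -5*K²/K = -5*K)
P(j(-9)) + M(d(-6)) = (-6*I + 2*(-9)²) - 5*(-6) = (-6*I + 2*81) + 30 = (-6*I + 162) + 30 = (162 - 6*I) + 30 = 192 - 6*I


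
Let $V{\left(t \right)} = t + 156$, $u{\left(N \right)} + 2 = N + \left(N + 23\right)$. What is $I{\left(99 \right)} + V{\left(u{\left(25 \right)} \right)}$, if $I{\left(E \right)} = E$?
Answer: $326$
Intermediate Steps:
$u{\left(N \right)} = 21 + 2 N$ ($u{\left(N \right)} = -2 + \left(N + \left(N + 23\right)\right) = -2 + \left(N + \left(23 + N\right)\right) = -2 + \left(23 + 2 N\right) = 21 + 2 N$)
$V{\left(t \right)} = 156 + t$
$I{\left(99 \right)} + V{\left(u{\left(25 \right)} \right)} = 99 + \left(156 + \left(21 + 2 \cdot 25\right)\right) = 99 + \left(156 + \left(21 + 50\right)\right) = 99 + \left(156 + 71\right) = 99 + 227 = 326$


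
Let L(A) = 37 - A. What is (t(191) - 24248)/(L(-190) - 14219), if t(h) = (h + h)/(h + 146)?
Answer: 4085597/2357652 ≈ 1.7329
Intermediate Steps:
t(h) = 2*h/(146 + h) (t(h) = (2*h)/(146 + h) = 2*h/(146 + h))
(t(191) - 24248)/(L(-190) - 14219) = (2*191/(146 + 191) - 24248)/((37 - 1*(-190)) - 14219) = (2*191/337 - 24248)/((37 + 190) - 14219) = (2*191*(1/337) - 24248)/(227 - 14219) = (382/337 - 24248)/(-13992) = -8171194/337*(-1/13992) = 4085597/2357652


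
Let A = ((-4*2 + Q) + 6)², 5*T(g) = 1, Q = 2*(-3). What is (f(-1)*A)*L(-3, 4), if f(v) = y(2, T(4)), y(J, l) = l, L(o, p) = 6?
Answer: 384/5 ≈ 76.800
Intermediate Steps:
Q = -6
T(g) = ⅕ (T(g) = (⅕)*1 = ⅕)
f(v) = ⅕
A = 64 (A = ((-4*2 - 6) + 6)² = ((-8 - 6) + 6)² = (-14 + 6)² = (-8)² = 64)
(f(-1)*A)*L(-3, 4) = ((⅕)*64)*6 = (64/5)*6 = 384/5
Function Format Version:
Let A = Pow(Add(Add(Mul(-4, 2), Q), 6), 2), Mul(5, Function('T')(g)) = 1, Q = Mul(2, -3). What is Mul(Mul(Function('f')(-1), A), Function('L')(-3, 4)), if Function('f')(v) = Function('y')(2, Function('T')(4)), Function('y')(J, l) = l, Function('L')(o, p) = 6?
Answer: Rational(384, 5) ≈ 76.800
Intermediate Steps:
Q = -6
Function('T')(g) = Rational(1, 5) (Function('T')(g) = Mul(Rational(1, 5), 1) = Rational(1, 5))
Function('f')(v) = Rational(1, 5)
A = 64 (A = Pow(Add(Add(Mul(-4, 2), -6), 6), 2) = Pow(Add(Add(-8, -6), 6), 2) = Pow(Add(-14, 6), 2) = Pow(-8, 2) = 64)
Mul(Mul(Function('f')(-1), A), Function('L')(-3, 4)) = Mul(Mul(Rational(1, 5), 64), 6) = Mul(Rational(64, 5), 6) = Rational(384, 5)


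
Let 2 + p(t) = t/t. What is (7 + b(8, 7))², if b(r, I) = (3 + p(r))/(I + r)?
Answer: 11449/225 ≈ 50.884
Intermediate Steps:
p(t) = -1 (p(t) = -2 + t/t = -2 + 1 = -1)
b(r, I) = 2/(I + r) (b(r, I) = (3 - 1)/(I + r) = 2/(I + r))
(7 + b(8, 7))² = (7 + 2/(7 + 8))² = (7 + 2/15)² = (107/15)² = 11449/225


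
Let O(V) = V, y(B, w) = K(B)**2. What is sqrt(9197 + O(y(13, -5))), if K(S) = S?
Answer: sqrt(9366) ≈ 96.778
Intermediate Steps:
y(B, w) = B**2
sqrt(9197 + O(y(13, -5))) = sqrt(9197 + 13**2) = sqrt(9197 + 169) = sqrt(9366)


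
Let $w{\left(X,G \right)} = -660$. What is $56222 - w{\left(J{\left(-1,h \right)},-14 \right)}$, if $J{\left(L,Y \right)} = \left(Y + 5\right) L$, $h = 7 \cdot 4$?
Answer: $56882$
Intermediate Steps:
$h = 28$
$J{\left(L,Y \right)} = L \left(5 + Y\right)$ ($J{\left(L,Y \right)} = \left(5 + Y\right) L = L \left(5 + Y\right)$)
$56222 - w{\left(J{\left(-1,h \right)},-14 \right)} = 56222 - -660 = 56222 + 660 = 56882$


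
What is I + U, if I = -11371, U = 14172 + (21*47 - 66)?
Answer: 3722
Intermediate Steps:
U = 15093 (U = 14172 + (987 - 66) = 14172 + 921 = 15093)
I + U = -11371 + 15093 = 3722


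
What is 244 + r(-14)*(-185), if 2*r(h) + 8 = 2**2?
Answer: 614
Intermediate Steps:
r(h) = -2 (r(h) = -4 + (1/2)*2**2 = -4 + (1/2)*4 = -4 + 2 = -2)
244 + r(-14)*(-185) = 244 - 2*(-185) = 244 + 370 = 614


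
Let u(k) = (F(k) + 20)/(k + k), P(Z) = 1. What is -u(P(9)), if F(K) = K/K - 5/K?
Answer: -8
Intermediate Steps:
F(K) = 1 - 5/K
u(k) = (20 + (-5 + k)/k)/(2*k) (u(k) = ((-5 + k)/k + 20)/(k + k) = (20 + (-5 + k)/k)/((2*k)) = (20 + (-5 + k)/k)*(1/(2*k)) = (20 + (-5 + k)/k)/(2*k))
-u(P(9)) = -(-5 + 21*1)/(2*1**2) = -(-5 + 21)/2 = -16/2 = -1*8 = -8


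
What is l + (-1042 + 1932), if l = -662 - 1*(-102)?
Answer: 330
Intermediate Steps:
l = -560 (l = -662 + 102 = -560)
l + (-1042 + 1932) = -560 + (-1042 + 1932) = -560 + 890 = 330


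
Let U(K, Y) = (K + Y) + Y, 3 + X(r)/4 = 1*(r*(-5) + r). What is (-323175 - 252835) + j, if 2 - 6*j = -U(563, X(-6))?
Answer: -3455327/6 ≈ -5.7589e+5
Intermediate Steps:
X(r) = -12 - 16*r (X(r) = -12 + 4*(1*(r*(-5) + r)) = -12 + 4*(1*(-5*r + r)) = -12 + 4*(1*(-4*r)) = -12 + 4*(-4*r) = -12 - 16*r)
U(K, Y) = K + 2*Y
j = 733/6 (j = ⅓ - (-1)*(563 + 2*(-12 - 16*(-6)))/6 = ⅓ - (-1)*(563 + 2*(-12 + 96))/6 = ⅓ - (-1)*(563 + 2*84)/6 = ⅓ - (-1)*(563 + 168)/6 = ⅓ - (-1)*731/6 = ⅓ - ⅙*(-731) = ⅓ + 731/6 = 733/6 ≈ 122.17)
(-323175 - 252835) + j = (-323175 - 252835) + 733/6 = -576010 + 733/6 = -3455327/6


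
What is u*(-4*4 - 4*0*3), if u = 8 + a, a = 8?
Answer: -256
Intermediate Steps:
u = 16 (u = 8 + 8 = 16)
u*(-4*4 - 4*0*3) = 16*(-4*4 - 4*0*3) = 16*(-16 + 0*3) = 16*(-16 + 0) = 16*(-16) = -256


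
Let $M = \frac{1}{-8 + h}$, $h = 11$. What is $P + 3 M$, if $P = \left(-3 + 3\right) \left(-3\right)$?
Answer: $1$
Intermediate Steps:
$M = \frac{1}{3}$ ($M = \frac{1}{-8 + 11} = \frac{1}{3} \approx 0.33333$)
$P = 0$ ($P = 0 \left(-3\right) = 0$)
$P + 3 M = 0 + 3 \cdot \frac{1}{3} = 0 + 1 = 1$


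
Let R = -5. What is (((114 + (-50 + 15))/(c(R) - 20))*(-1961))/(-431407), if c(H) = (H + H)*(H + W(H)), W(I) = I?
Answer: 154919/34512560 ≈ 0.0044888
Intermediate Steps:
c(H) = 4*H² (c(H) = (H + H)*(H + H) = (2*H)*(2*H) = 4*H²)
(((114 + (-50 + 15))/(c(R) - 20))*(-1961))/(-431407) = (((114 + (-50 + 15))/(4*(-5)² - 20))*(-1961))/(-431407) = (((114 - 35)/(4*25 - 20))*(-1961))*(-1/431407) = ((79/(100 - 20))*(-1961))*(-1/431407) = ((79/80)*(-1961))*(-1/431407) = -154919/80*(-1/431407) = 154919/34512560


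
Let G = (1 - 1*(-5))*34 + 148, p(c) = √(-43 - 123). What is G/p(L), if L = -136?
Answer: -176*I*√166/83 ≈ -27.32*I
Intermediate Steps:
p(c) = I*√166 (p(c) = √(-166) = I*√166)
G = 352 (G = (1 + 5)*34 + 148 = 6*34 + 148 = 204 + 148 = 352)
G/p(L) = 352/((I*√166)) = 352*(-I*√166/166) = -176*I*√166/83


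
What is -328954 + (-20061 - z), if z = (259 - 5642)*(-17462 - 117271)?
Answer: -725616754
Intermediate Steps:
z = 725267739 (z = -5383*(-134733) = 725267739)
-328954 + (-20061 - z) = -328954 + (-20061 - 1*725267739) = -328954 + (-20061 - 725267739) = -328954 - 725287800 = -725616754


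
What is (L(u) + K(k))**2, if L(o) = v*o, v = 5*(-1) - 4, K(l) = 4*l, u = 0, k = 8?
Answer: 1024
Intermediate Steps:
v = -9 (v = -5 - 4 = -9)
L(o) = -9*o
(L(u) + K(k))**2 = (-9*0 + 4*8)**2 = (0 + 32)**2 = 32**2 = 1024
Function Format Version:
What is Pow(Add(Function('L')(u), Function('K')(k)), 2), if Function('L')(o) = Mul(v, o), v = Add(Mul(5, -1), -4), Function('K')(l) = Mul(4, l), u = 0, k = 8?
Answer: 1024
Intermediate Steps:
v = -9 (v = Add(-5, -4) = -9)
Function('L')(o) = Mul(-9, o)
Pow(Add(Function('L')(u), Function('K')(k)), 2) = Pow(Add(Mul(-9, 0), Mul(4, 8)), 2) = Pow(Add(0, 32), 2) = Pow(32, 2) = 1024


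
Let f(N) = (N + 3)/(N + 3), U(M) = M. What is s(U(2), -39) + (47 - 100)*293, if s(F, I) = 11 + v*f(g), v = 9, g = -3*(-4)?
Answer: -15509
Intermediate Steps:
g = 12
f(N) = 1 (f(N) = (3 + N)/(3 + N) = 1)
s(F, I) = 20 (s(F, I) = 11 + 9*1 = 11 + 9 = 20)
s(U(2), -39) + (47 - 100)*293 = 20 + (47 - 100)*293 = 20 - 53*293 = 20 - 15529 = -15509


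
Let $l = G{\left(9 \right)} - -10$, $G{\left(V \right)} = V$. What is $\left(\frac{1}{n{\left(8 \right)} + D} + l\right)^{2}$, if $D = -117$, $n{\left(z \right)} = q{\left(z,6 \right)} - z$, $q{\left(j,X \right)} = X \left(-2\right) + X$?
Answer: $\frac{6190144}{17161} \approx 360.71$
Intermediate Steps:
$q{\left(j,X \right)} = - X$ ($q{\left(j,X \right)} = - 2 X + X = - X$)
$n{\left(z \right)} = -6 - z$ ($n{\left(z \right)} = \left(-1\right) 6 - z = -6 - z$)
$l = 19$ ($l = 9 - -10 = 9 + 10 = 19$)
$\left(\frac{1}{n{\left(8 \right)} + D} + l\right)^{2} = \left(\frac{1}{\left(-6 - 8\right) - 117} + 19\right)^{2} = \left(\frac{1}{-14 - 117} + 19\right)^{2} = \left(\frac{1}{-131} + 19\right)^{2} = \left(- \frac{1}{131} + 19\right)^{2} = \left(\frac{2488}{131}\right)^{2} = \frac{6190144}{17161}$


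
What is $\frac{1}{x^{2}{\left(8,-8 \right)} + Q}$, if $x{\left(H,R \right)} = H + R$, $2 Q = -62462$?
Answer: $- \frac{1}{31231} \approx -3.2019 \cdot 10^{-5}$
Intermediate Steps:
$Q = -31231$ ($Q = \frac{1}{2} \left(-62462\right) = -31231$)
$\frac{1}{x^{2}{\left(8,-8 \right)} + Q} = \frac{1}{\left(8 - 8\right)^{2} - 31231} = \frac{1}{0^{2} - 31231} = \frac{1}{0 - 31231} = \frac{1}{-31231} = - \frac{1}{31231}$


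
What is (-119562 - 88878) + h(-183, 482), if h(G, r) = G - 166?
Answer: -208789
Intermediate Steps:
h(G, r) = -166 + G
(-119562 - 88878) + h(-183, 482) = (-119562 - 88878) + (-166 - 183) = -208440 - 349 = -208789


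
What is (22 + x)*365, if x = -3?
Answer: 6935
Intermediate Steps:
(22 + x)*365 = (22 - 3)*365 = 19*365 = 6935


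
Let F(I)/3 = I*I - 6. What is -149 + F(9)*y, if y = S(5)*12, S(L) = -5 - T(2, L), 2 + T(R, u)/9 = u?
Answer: -86549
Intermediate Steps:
F(I) = -18 + 3*I² (F(I) = 3*(I*I - 6) = 3*(I² - 6) = 3*(-6 + I²) = -18 + 3*I²)
T(R, u) = -18 + 9*u
S(L) = 13 - 9*L (S(L) = -5 - (-18 + 9*L) = -5 + (18 - 9*L) = 13 - 9*L)
y = -384 (y = (13 - 9*5)*12 = (13 - 45)*12 = -32*12 = -384)
-149 + F(9)*y = -149 + (-18 + 3*9²)*(-384) = -149 + (-18 + 3*81)*(-384) = -149 + (-18 + 243)*(-384) = -149 + 225*(-384) = -149 - 86400 = -86549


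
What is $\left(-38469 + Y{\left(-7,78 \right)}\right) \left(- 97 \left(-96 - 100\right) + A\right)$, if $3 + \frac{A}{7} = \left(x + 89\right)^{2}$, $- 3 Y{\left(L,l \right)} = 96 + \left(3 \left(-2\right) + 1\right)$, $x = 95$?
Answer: $- \frac{29565524534}{3} \approx -9.8552 \cdot 10^{9}$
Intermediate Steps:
$Y{\left(L,l \right)} = - \frac{91}{3}$ ($Y{\left(L,l \right)} = - \frac{96 + \left(3 \left(-2\right) + 1\right)}{3} = - \frac{96 + \left(-6 + 1\right)}{3} = - \frac{96 - 5}{3} = \left(- \frac{1}{3}\right) 91 = - \frac{91}{3}$)
$A = 236971$ ($A = -21 + 7 \left(95 + 89\right)^{2} = -21 + 7 \cdot 184^{2} = -21 + 7 \cdot 33856 = -21 + 236992 = 236971$)
$\left(-38469 + Y{\left(-7,78 \right)}\right) \left(- 97 \left(-96 - 100\right) + A\right) = \left(-38469 - \frac{91}{3}\right) \left(- 97 \left(-96 - 100\right) + 236971\right) = - \frac{115498 \left(\left(-97\right) \left(-196\right) + 236971\right)}{3} = - \frac{115498 \left(19012 + 236971\right)}{3} = \left(- \frac{115498}{3}\right) 255983 = - \frac{29565524534}{3}$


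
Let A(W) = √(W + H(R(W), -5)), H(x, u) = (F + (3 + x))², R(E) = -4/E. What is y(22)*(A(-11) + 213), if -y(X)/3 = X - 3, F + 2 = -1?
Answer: -12141 - 57*I*√1315/11 ≈ -12141.0 - 187.91*I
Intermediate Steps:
F = -3 (F = -2 - 1 = -3)
y(X) = 9 - 3*X (y(X) = -3*(X - 3) = -3*(-3 + X) = 9 - 3*X)
H(x, u) = x² (H(x, u) = (-3 + (3 + x))² = x²)
A(W) = √(W + 16/W²) (A(W) = √(W + (-4/W)²) = √(W + 16/W²))
y(22)*(A(-11) + 213) = (9 - 3*22)*(√(-11 + 16/(-11)²) + 213) = (9 - 66)*(√(-11 + 16*(1/121)) + 213) = -57*(√(-11 + 16/121) + 213) = -57*(√(-1315/121) + 213) = -57*(I*√1315/11 + 213) = -57*(213 + I*√1315/11) = -12141 - 57*I*√1315/11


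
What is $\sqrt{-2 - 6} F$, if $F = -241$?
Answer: $- 482 i \sqrt{2} \approx - 681.65 i$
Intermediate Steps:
$\sqrt{-2 - 6} F = \sqrt{-2 - 6} \left(-241\right) = \sqrt{-8} \left(-241\right) = 2 i \sqrt{2} \left(-241\right) = - 482 i \sqrt{2}$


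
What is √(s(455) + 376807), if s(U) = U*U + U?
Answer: √584287 ≈ 764.39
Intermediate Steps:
s(U) = U + U² (s(U) = U² + U = U + U²)
√(s(455) + 376807) = √(455*(1 + 455) + 376807) = √(455*456 + 376807) = √(207480 + 376807) = √584287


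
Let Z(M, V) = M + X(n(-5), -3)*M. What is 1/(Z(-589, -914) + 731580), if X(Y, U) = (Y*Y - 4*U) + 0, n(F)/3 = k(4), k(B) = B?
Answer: 1/639107 ≈ 1.5647e-6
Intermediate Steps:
n(F) = 12 (n(F) = 3*4 = 12)
X(Y, U) = Y² - 4*U (X(Y, U) = (Y² - 4*U) + 0 = Y² - 4*U)
Z(M, V) = 157*M (Z(M, V) = M + (12² - 4*(-3))*M = M + (144 + 12)*M = M + 156*M = 157*M)
1/(Z(-589, -914) + 731580) = 1/(157*(-589) + 731580) = 1/(-92473 + 731580) = 1/639107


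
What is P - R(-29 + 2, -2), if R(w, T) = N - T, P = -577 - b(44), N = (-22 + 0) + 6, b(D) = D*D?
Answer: -2499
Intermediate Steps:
b(D) = D²
N = -16 (N = -22 + 6 = -16)
P = -2513 (P = -577 - 1*44² = -577 - 1*1936 = -577 - 1936 = -2513)
R(w, T) = -16 - T
P - R(-29 + 2, -2) = -2513 - (-16 - 1*(-2)) = -2513 - (-16 + 2) = -2513 - 1*(-14) = -2513 + 14 = -2499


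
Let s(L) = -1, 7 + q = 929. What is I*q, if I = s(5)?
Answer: -922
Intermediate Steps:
q = 922 (q = -7 + 929 = 922)
I = -1
I*q = -1*922 = -922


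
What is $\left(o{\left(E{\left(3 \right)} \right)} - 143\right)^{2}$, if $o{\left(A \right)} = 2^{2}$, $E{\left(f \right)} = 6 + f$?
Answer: $19321$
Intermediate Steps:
$o{\left(A \right)} = 4$
$\left(o{\left(E{\left(3 \right)} \right)} - 143\right)^{2} = \left(4 - 143\right)^{2} = \left(-139\right)^{2} = 19321$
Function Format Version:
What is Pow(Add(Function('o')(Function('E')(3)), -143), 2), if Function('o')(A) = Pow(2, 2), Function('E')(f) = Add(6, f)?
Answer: 19321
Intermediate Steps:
Function('o')(A) = 4
Pow(Add(Function('o')(Function('E')(3)), -143), 2) = Pow(Add(4, -143), 2) = Pow(-139, 2) = 19321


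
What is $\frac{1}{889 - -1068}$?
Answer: $\frac{1}{1957} \approx 0.00051099$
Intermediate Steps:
$\frac{1}{889 - -1068} = \frac{1}{889 + 1068} = \frac{1}{1957}$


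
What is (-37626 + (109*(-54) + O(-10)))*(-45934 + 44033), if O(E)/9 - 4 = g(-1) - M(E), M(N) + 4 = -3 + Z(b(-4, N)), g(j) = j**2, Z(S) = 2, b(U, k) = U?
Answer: 82545222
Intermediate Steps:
M(N) = -5 (M(N) = -4 + (-3 + 2) = -4 - 1 = -5)
O(E) = 90 (O(E) = 36 + 9*((-1)**2 - 1*(-5)) = 36 + 9*(1 + 5) = 36 + 9*6 = 36 + 54 = 90)
(-37626 + (109*(-54) + O(-10)))*(-45934 + 44033) = (-37626 + (109*(-54) + 90))*(-45934 + 44033) = (-37626 + (-5886 + 90))*(-1901) = (-37626 - 5796)*(-1901) = -43422*(-1901) = 82545222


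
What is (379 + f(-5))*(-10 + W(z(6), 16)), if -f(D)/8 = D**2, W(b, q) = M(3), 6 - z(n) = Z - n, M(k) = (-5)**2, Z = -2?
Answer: 2685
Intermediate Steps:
M(k) = 25
z(n) = 8 + n (z(n) = 6 - (-2 - n) = 6 + (2 + n) = 8 + n)
W(b, q) = 25
f(D) = -8*D**2
(379 + f(-5))*(-10 + W(z(6), 16)) = (379 - 8*(-5)**2)*(-10 + 25) = (379 - 8*25)*15 = (379 - 200)*15 = 179*15 = 2685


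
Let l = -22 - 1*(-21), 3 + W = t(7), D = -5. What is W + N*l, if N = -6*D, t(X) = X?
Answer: -26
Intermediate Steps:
N = 30 (N = -6*(-5) = 30)
W = 4 (W = -3 + 7 = 4)
l = -1 (l = -22 + 21 = -1)
W + N*l = 4 + 30*(-1) = 4 - 30 = -26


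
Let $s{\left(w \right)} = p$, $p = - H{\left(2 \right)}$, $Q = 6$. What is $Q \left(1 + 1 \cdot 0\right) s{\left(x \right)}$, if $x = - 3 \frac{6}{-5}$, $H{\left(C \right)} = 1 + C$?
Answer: $-18$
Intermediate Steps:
$x = \frac{18}{5}$ ($x = - 3 \cdot 6 \left(- \frac{1}{5}\right) = \left(-3\right) \left(- \frac{6}{5}\right) = \frac{18}{5} \approx 3.6$)
$p = -3$ ($p = - (1 + 2) = \left(-1\right) 3 = -3$)
$s{\left(w \right)} = -3$
$Q \left(1 + 1 \cdot 0\right) s{\left(x \right)} = 6 \left(1 + 1 \cdot 0\right) \left(-3\right) = 6 \left(1 + 0\right) \left(-3\right) = 6 \cdot 1 \left(-3\right) = 6 \left(-3\right) = -18$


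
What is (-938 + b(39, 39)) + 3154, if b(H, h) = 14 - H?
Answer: 2191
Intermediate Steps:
(-938 + b(39, 39)) + 3154 = (-938 + (14 - 1*39)) + 3154 = (-938 + (14 - 39)) + 3154 = (-938 - 25) + 3154 = -963 + 3154 = 2191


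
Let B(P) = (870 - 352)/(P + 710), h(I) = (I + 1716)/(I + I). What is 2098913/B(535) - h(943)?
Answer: 1232098317637/244237 ≈ 5.0447e+6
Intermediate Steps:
h(I) = (1716 + I)/(2*I) (h(I) = (1716 + I)/((2*I)) = (1716 + I)*(1/(2*I)) = (1716 + I)/(2*I))
B(P) = 518/(710 + P)
2098913/B(535) - h(943) = 2098913/((518/(710 + 535))) - (1716 + 943)/(2*943) = 2098913/((518/1245)) - 2659/(2*943) = 2098913/((518*(1/1245))) - 1*2659/1886 = 2098913/(518/1245) - 2659/1886 = 2098913*(1245/518) - 2659/1886 = 2613146685/518 - 2659/1886 = 1232098317637/244237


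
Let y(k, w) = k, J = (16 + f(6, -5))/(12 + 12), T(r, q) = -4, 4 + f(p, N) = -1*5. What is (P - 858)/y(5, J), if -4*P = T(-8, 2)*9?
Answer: -849/5 ≈ -169.80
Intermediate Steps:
f(p, N) = -9 (f(p, N) = -4 - 1*5 = -4 - 5 = -9)
J = 7/24 (J = (16 - 9)/(12 + 12) = 7/24 ≈ 0.29167)
P = 9 (P = -(-1)*9 = -¼*(-36) = 9)
(P - 858)/y(5, J) = (9 - 858)/5 = (⅕)*(-849) = -849/5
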